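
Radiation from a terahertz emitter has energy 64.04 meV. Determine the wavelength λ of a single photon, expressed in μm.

19.4 μm

First convert: E = 64.04 meV = 1.0260·10^-20 J.
For a photon λ = hc/E, so λ = 1.936·10^-5 m.
Converting to μm: λ = 19.36 μm ≈ 19.4 μm.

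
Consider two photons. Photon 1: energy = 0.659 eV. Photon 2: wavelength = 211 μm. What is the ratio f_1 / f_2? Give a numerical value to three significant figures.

f_1 = 1.593e14 Hz (from energy = 0.659 eV, via f = E/h).
f_2 = 1.421e12 Hz (from wavelength = 211 μm, via f = c/λ).
Ratio = 1.593e14 / 1.421e12 = 112.

112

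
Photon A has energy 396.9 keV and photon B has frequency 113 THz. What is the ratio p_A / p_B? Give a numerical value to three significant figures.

8.49e5

p_A = 2.121e-22 kg·m/s (from energy = 396.9 keV, via p = E/c).
p_B = 2.498e-28 kg·m/s (from frequency = 113 THz, via p = hf/c).
Ratio = 2.121e-22 / 2.498e-28 = 8.49e5.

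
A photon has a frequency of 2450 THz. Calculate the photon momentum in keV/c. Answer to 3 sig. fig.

(h = 6.62607015 × 10^-34 J·s, c = 2.99792458 × 10^8 m/s, 1 eV = 1.602176634 × 10^-19 J.)
Convert to SI: f = 2450 THz = 2.45 × 10^15 Hz.
Apply p = hf/c: p = 5.415 × 10^-27 kg·m/s.
Converting to keV/c: p = 0.01013 keV/c ≈ 0.0101 keV/c.

0.0101 keV/c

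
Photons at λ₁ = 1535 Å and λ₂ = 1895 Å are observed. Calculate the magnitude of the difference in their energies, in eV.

1.53 eV

Using E = hc/λ: E₁ = 1.2941e-18 J, E₂ = 1.0483e-18 J.
|ΔE| = |1.2941e-18 − 1.0483e-18| = 2.46e-19 J = 1.53 eV.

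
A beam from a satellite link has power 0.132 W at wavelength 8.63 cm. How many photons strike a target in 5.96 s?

Total energy: E_total = P·t = 0.132 × 5.96 = 0.7867 J.
Per-photon energy: E = 2.302e-24 J.
N = E_total / E_photon = 3.42e23.

3.42e23 photons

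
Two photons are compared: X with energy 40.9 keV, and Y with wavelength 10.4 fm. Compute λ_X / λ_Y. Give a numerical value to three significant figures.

2910

λ_X = 3.031e-11 m (from energy = 40.9 keV, via λ = hc/E).
λ_Y = 1.040e-14 m (from wavelength = 10.4 fm, via λ given directly).
Ratio = 3.031e-11 / 1.040e-14 = 2910.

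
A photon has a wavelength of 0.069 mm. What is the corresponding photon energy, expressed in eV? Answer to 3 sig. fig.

0.0180 eV

Use h = 6.62607015 × 10^-34 J·s, c = 2.99792458 × 10^8 m/s, 1 eV = 1.602176634 × 10^-19 J.
Convert to SI: λ = 0.069 mm = 6.9 × 10^-5 m.
The photon relation is E = hc/λ, giving E = 2.879 × 10^-21 J.
Converting to eV: E = 0.01797 eV ≈ 0.0180 eV.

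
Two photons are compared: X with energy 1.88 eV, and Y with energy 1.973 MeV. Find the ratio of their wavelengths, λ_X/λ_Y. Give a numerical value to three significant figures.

1.05 × 10^6

λ_X = 6.595 × 10^-7 m (from energy = 1.88 eV, via λ = hc/E).
λ_Y = 6.284 × 10^-13 m (from energy = 1.973 MeV, via λ = hc/E).
Ratio = 6.595 × 10^-7 / 6.284 × 10^-13 = 1.05 × 10^6.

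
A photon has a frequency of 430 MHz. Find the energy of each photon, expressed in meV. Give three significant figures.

1.78·10^-3 meV

Convert to SI: f = 430 MHz = 4.3·10^8 Hz.
Since E = hf for a photon, E = 2.849·10^-25 J.
Converting to meV: E = 0.001778 meV ≈ 1.78·10^-3 meV.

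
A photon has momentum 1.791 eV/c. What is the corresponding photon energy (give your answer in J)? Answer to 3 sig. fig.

In SI units: p = 1.791 eV/c = 9.5716 × 10^-28 kg·m/s.
Apply E = pc: E = 2.869 × 10^-19 J.
So E ≈ 2.87 × 10^-19 J.

2.87 × 10^-19 J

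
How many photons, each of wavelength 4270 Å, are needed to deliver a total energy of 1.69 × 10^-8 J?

Per-photon energy: E = 4.652 × 10^-19 J (from wavelength = 4270 Å).
N = E_total / E_photon = 1.69 × 10^-8 J / 4.652 × 10^-19 J = 3.63 × 10^10.

3.63 × 10^10 photons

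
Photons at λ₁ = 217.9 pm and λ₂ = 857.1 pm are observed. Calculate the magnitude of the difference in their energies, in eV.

4240 eV

Using E = hc/λ: E₁ = 9.1163·10^-16 J, E₂ = 2.3176·10^-16 J.
|ΔE| = |9.1163·10^-16 − 2.3176·10^-16| = 6.80·10^-16 J = 4240 eV.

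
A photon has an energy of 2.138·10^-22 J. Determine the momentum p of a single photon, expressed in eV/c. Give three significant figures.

(c = 2.99792458·10^8 m/s, 1 eV = 1.602176634·10^-19 J.)
The photon relation is p = E/c, giving p = 7.132·10^-31 kg·m/s.
Converting to eV/c: p = 0.001334 eV/c ≈ 1.33·10^-3 eV/c.

1.33·10^-3 eV/c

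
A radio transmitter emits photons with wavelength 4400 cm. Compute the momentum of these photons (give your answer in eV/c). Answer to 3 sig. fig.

Take h = 6.62607015e-34 J·s, c = 2.99792458e8 m/s, 1 eV = 1.602176634e-19 J.
First convert: λ = 4400 cm = 44 m.
For a photon p = h/λ, so p = 1.506e-35 kg·m/s.
Converting to eV/c: p = 2.818e-8 eV/c ≈ 2.82e-8 eV/c.

2.82e-8 eV/c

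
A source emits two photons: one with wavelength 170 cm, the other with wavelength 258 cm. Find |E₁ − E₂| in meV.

Using E = hc/λ: E₁ = 1.168 × 10^-25 J, E₂ = 7.699 × 10^-26 J.
|ΔE| = |1.168 × 10^-25 − 7.699 × 10^-26| = 3.99 × 10^-26 J = 2.49 × 10^-4 meV.

2.49 × 10^-4 meV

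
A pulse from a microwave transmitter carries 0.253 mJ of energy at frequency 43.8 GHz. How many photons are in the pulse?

Per-photon energy: E = 2.902e-23 J (from frequency = 43.8 GHz).
N = E_total / E_photon = 2.53e-4 J / 2.902e-23 J = 8.72e18.

8.72e18 photons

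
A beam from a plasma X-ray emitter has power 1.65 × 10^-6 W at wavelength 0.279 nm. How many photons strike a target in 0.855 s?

Total energy: E_total = P·t = 1.65 × 10^-6 × 0.855 = 1.411 × 10^-6 J.
Per-photon energy: E = 7.120 × 10^-16 J.
N = E_total / E_photon = 1.98 × 10^9.

1.98 × 10^9 photons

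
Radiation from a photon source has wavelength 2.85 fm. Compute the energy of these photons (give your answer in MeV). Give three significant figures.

First convert: λ = 2.85 fm = 2.85e-15 m.
The photon relation is E = hc/λ, giving E = 6.970e-11 J.
Converting to MeV: E = 435.0 MeV ≈ 435 MeV.

435 MeV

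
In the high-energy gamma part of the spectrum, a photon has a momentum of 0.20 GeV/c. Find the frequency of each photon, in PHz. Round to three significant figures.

4.84e7 PHz

(h = 6.62607015e-34 J·s, c = 2.99792458e8 m/s, 1 eV = 1.602176634e-19 J.)
In SI units: p = 0.20 GeV/c = 1.0689e-19 kg·m/s.
For a photon f = pc/h, so f = 4.836e22 Hz.
Converting to PHz: f = 4.836e7 PHz ≈ 4.84e7 PHz.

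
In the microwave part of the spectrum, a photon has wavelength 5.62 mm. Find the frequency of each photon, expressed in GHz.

53.3 GHz

Take c = 2.99792458e8 m/s.
First convert: λ = 5.62 mm = 0.00562 m.
Apply f = c/λ: f = 5.334e10 Hz.
Converting to GHz: f = 53.34 GHz ≈ 53.3 GHz.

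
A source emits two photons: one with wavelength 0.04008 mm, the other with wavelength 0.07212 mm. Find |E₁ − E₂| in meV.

13.7 meV

Using E = hc/λ: E₁ = 4.9562 × 10^-21 J, E₂ = 2.7544 × 10^-21 J.
|ΔE| = |4.9562 × 10^-21 − 2.7544 × 10^-21| = 2.20 × 10^-21 J = 13.7 meV.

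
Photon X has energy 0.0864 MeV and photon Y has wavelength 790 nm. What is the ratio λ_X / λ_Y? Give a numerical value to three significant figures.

1.82 × 10^-5

λ_X = 1.435 × 10^-11 m (from energy = 0.0864 MeV, via λ = hc/E).
λ_Y = 7.900 × 10^-7 m (from wavelength = 790 nm, via λ given directly).
Ratio = 1.435 × 10^-11 / 7.900 × 10^-7 = 1.82 × 10^-5.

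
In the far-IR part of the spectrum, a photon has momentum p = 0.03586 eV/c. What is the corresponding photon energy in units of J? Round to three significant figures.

5.75e-21 J

(c = 2.99792458e8 m/s, 1 eV = 1.602176634e-19 J.)
First convert: p = 0.03586 eV/c = 1.9165e-29 kg·m/s.
For a photon E = pc, so E = 5.745e-21 J.
So E ≈ 5.75e-21 J.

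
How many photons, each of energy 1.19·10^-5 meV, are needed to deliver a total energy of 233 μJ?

1.22·10^23 photons

Per-photon energy: E = 1.907·10^-27 J (from energy = 1.19·10^-5 meV).
N = E_total / E_photon = 2.33·10^-4 J / 1.907·10^-27 J = 1.22·10^23.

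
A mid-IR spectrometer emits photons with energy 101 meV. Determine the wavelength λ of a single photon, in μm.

12.3 μm

First convert: E = 101 meV = 1.6182 × 10^-20 J.
Apply λ = hc/E: λ = 1.228 × 10^-5 m.
Converting to μm: λ = 12.28 μm ≈ 12.3 μm.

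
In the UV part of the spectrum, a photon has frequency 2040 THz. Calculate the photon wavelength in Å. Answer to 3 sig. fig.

1470 Å

Use c = 2.99792458e8 m/s.
In SI units: f = 2040 THz = 2.04e15 Hz.
Since λ = c/f for a photon, λ = 1.470e-7 m.
Converting to Å: λ = 1470 Å ≈ 1470 Å.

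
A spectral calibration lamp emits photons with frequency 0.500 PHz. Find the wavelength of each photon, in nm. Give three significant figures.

Use c = 2.99792458 × 10^8 m/s.
Convert to SI: f = 0.500 PHz = 5.00 × 10^14 Hz.
Since λ = c/f for a photon, λ = 5.996 × 10^-7 m.
Converting to nm: λ = 599.6 nm ≈ 600 nm.

600 nm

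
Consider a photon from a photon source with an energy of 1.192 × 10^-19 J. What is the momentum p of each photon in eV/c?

(c = 2.99792458 × 10^8 m/s, 1 eV = 1.602176634 × 10^-19 J.)
Since p = E/c for a photon, p = 3.976 × 10^-28 kg·m/s.
Converting to eV/c: p = 0.7440 eV/c ≈ 0.744 eV/c.

0.744 eV/c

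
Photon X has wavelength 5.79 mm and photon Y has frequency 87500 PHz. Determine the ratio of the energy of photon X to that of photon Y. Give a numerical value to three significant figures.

5.92e-10

E_X = 3.431e-23 J (from wavelength = 5.79 mm, via E = hc/λ).
E_Y = 5.798e-14 J (from frequency = 87500 PHz, via E = hf).
Ratio = 3.431e-23 / 5.798e-14 = 5.92e-10.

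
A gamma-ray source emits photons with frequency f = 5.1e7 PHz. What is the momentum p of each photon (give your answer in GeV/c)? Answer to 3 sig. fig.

0.211 GeV/c

Convert to SI: f = 5.1e7 PHz = 5.1e22 Hz.
For a photon p = hf/c, so p = 1.127e-19 kg·m/s.
Converting to GeV/c: p = 0.2109 GeV/c ≈ 0.211 GeV/c.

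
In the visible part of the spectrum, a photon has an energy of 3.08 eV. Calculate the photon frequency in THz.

745 THz

(h = 6.62607015 × 10^-34 J·s, 1 eV = 1.602176634 × 10^-19 J.)
First convert: E = 3.08 eV = 4.9347 × 10^-19 J.
Since f = E/h for a photon, f = 7.447 × 10^14 Hz.
Converting to THz: f = 744.7 THz ≈ 745 THz.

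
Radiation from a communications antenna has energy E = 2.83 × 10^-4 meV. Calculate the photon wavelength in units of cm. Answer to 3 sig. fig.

438 cm

Use h = 6.62607015 × 10^-34 J·s, c = 2.99792458 × 10^8 m/s, 1 eV = 1.602176634 × 10^-19 J.
Convert to SI: E = 2.83 × 10^-4 meV = 4.5342 × 10^-26 J.
Apply λ = hc/E: λ = 4.381 m.
Converting to cm: λ = 438.1 cm ≈ 438 cm.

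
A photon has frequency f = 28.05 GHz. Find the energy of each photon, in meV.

Convert to SI: f = 28.05 GHz = 2.805e10 Hz.
The photon relation is E = hf, giving E = 1.859e-23 J.
Converting to meV: E = 0.1160 meV ≈ 0.116 meV.

0.116 meV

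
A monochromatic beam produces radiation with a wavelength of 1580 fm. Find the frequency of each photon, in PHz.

1.90e5 PHz

Use c = 2.99792458e8 m/s.
Convert to SI: λ = 1580 fm = 1.58e-12 m.
The photon relation is f = c/λ, giving f = 1.897e20 Hz.
Converting to PHz: f = 189700 PHz ≈ 1.90e5 PHz.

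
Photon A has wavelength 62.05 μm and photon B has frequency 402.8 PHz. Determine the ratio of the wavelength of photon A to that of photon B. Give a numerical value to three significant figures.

8.34 × 10^4

λ_A = 6.205 × 10^-5 m (from wavelength = 62.05 μm, via λ given directly).
λ_B = 7.443 × 10^-10 m (from frequency = 402.8 PHz, via λ = c/f).
Ratio = 6.205 × 10^-5 / 7.443 × 10^-10 = 8.34 × 10^4.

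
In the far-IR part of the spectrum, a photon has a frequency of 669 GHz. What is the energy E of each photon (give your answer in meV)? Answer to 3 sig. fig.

2.77 meV

In SI units: f = 669 GHz = 6.69e11 Hz.
For a photon E = hf, so E = 4.433e-22 J.
Converting to meV: E = 2.767 meV ≈ 2.77 meV.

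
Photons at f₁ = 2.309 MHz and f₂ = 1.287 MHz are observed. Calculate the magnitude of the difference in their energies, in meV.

Using E = hf: E₁ = 1.5300 × 10^-27 J, E₂ = 8.5278 × 10^-28 J.
|ΔE| = |1.5300 × 10^-27 − 8.5278 × 10^-28| = 6.77 × 10^-28 J = 4.23 × 10^-6 meV.

4.23 × 10^-6 meV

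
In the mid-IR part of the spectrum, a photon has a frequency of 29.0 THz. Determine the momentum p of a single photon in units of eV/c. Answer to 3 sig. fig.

0.120 eV/c

First convert: f = 29.0 THz = 2.90e13 Hz.
The photon relation is p = hf/c, giving p = 6.410e-29 kg·m/s.
Converting to eV/c: p = 0.1199 eV/c ≈ 0.120 eV/c.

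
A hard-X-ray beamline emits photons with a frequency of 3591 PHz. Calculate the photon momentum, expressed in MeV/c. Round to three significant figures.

(h = 6.62607015 × 10^-34 J·s, c = 2.99792458 × 10^8 m/s, 1 eV = 1.602176634 × 10^-19 J.)
Convert to SI: f = 3591 PHz = 3.591 × 10^18 Hz.
Since p = hf/c for a photon, p = 7.937 × 10^-24 kg·m/s.
Converting to MeV/c: p = 0.01485 MeV/c ≈ 0.0149 MeV/c.

0.0149 MeV/c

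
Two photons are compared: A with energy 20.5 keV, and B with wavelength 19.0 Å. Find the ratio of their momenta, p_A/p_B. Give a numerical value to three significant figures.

p_A = 1.096·10^-23 kg·m/s (from energy = 20.5 keV, via p = E/c).
p_B = 3.487·10^-25 kg·m/s (from wavelength = 19.0 Å, via p = h/λ).
Ratio = 1.096·10^-23 / 3.487·10^-25 = 31.4.

31.4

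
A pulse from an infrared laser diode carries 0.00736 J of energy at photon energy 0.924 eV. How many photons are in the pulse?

4.97e16 photons

Per-photon energy: E = 1.480e-19 J (from energy = 0.924 eV).
N = E_total / E_photon = 0.00736 J / 1.480e-19 J = 4.97e16.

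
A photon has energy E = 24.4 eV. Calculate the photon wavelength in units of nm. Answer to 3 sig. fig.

Use h = 6.62607015 × 10^-34 J·s, c = 2.99792458 × 10^8 m/s, 1 eV = 1.602176634 × 10^-19 J.
In SI units: E = 24.4 eV = 3.9093 × 10^-18 J.
For a photon λ = hc/E, so λ = 5.081 × 10^-8 m.
Converting to nm: λ = 50.81 nm ≈ 50.8 nm.

50.8 nm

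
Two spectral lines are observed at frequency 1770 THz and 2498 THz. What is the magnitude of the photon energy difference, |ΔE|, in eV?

Using E = hf: E₁ = 1.1728e-18 J, E₂ = 1.6552e-18 J.
|ΔE| = |1.1728e-18 − 1.6552e-18| = 4.82e-19 J = 3.01 eV.

3.01 eV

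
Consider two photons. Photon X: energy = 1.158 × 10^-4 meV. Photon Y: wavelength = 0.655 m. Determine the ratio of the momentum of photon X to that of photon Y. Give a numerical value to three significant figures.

p_X = 6.189 × 10^-35 kg·m/s (from energy = 1.158 × 10^-4 meV, via p = E/c).
p_Y = 1.012 × 10^-33 kg·m/s (from wavelength = 0.655 m, via p = h/λ).
Ratio = 6.189 × 10^-35 / 1.012 × 10^-33 = 0.0612.

0.0612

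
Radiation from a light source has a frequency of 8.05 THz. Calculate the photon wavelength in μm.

Convert to SI: f = 8.05 THz = 8.05 × 10^12 Hz.
For a photon λ = c/f, so λ = 3.724 × 10^-5 m.
Converting to μm: λ = 37.24 μm ≈ 37.2 μm.

37.2 μm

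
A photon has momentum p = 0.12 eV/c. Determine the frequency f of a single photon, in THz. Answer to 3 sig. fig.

29.0 THz

Take h = 6.62607015e-34 J·s, c = 2.99792458e8 m/s, 1 eV = 1.602176634e-19 J.
First convert: p = 0.12 eV/c = 6.4131e-29 kg·m/s.
For a photon f = pc/h, so f = 2.902e13 Hz.
Converting to THz: f = 29.02 THz ≈ 29.0 THz.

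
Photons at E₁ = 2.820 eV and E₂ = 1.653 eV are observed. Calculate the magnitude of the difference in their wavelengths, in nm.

Using λ = hc/E: λ₁ = 4.3966 × 10^-7 m, λ₂ = 7.5006 × 10^-7 m.
|Δλ| = |4.3966 × 10^-7 − 7.5006 × 10^-7| = 3.10 × 10^-7 m = 310 nm.

310 nm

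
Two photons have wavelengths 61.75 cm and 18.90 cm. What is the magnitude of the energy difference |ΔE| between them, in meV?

Using E = hc/λ: E₁ = 3.2169·10^-25 J, E₂ = 1.0510·10^-24 J.
|ΔE| = |3.2169·10^-25 − 1.0510·10^-24| = 7.29·10^-25 J = 4.55·10^-3 meV.

4.55·10^-3 meV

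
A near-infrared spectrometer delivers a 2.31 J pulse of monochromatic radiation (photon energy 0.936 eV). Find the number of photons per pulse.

1.54 × 10^19 photons

Per-photon energy: E = 1.500 × 10^-19 J (from energy = 0.936 eV).
N = E_total / E_photon = 2.31 J / 1.500 × 10^-19 J = 1.54 × 10^19.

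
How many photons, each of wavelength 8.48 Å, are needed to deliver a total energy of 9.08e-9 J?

3.88e7 photons

Per-photon energy: E = 2.343e-16 J (from wavelength = 8.48 Å).
N = E_total / E_photon = 9.08e-9 J / 2.343e-16 J = 3.88e7.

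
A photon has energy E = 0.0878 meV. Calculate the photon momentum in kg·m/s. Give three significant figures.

4.69 × 10^-32 kg·m/s

In SI units: E = 0.0878 meV = 1.4067 × 10^-23 J.
The photon relation is p = E/c, giving p = 4.692 × 10^-32 kg·m/s.
So p ≈ 4.69 × 10^-32 kg·m/s.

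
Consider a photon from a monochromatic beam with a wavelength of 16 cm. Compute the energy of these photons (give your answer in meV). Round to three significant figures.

7.75e-3 meV

(h = 6.62607015e-34 J·s, c = 2.99792458e8 m/s, 1 eV = 1.602176634e-19 J.)
Convert to SI: λ = 16 cm = 0.16 m.
For a photon E = hc/λ, so E = 1.242e-24 J.
Converting to meV: E = 0.007749 meV ≈ 7.75e-3 meV.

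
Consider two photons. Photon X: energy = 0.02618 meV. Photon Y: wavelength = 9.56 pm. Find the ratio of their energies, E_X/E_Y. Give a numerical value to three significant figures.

E_X = 4.194 × 10^-24 J (from energy = 0.02618 meV, via E given directly).
E_Y = 2.078 × 10^-14 J (from wavelength = 9.56 pm, via E = hc/λ).
Ratio = 4.194 × 10^-24 / 2.078 × 10^-14 = 2.02 × 10^-10.

2.02 × 10^-10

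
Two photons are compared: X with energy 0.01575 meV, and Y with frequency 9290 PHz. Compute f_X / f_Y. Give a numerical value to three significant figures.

f_X = 3.808e9 Hz (from energy = 0.01575 meV, via f = E/h).
f_Y = 9.290e18 Hz (from frequency = 9290 PHz, via f given directly).
Ratio = 3.808e9 / 9.290e18 = 4.10e-10.

4.10e-10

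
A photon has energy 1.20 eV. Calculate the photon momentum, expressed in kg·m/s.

First convert: E = 1.20 eV = 1.9226 × 10^-19 J.
Since p = E/c for a photon, p = 6.413 × 10^-28 kg·m/s.
So p ≈ 6.41 × 10^-28 kg·m/s.

6.41 × 10^-28 kg·m/s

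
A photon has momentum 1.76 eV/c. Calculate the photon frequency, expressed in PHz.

0.426 PHz

Take h = 6.62607015e-34 J·s, c = 2.99792458e8 m/s, 1 eV = 1.602176634e-19 J.
Convert to SI: p = 1.76 eV/c = 9.4059e-28 kg·m/s.
For a photon f = pc/h, so f = 4.256e14 Hz.
Converting to PHz: f = 0.4256 PHz ≈ 0.426 PHz.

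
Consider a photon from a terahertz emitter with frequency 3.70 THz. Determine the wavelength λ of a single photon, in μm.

81.0 μm

Take c = 2.99792458 × 10^8 m/s.
First convert: f = 3.70 THz = 3.70 × 10^12 Hz.
Since λ = c/f for a photon, λ = 8.102 × 10^-5 m.
Converting to μm: λ = 81.02 μm ≈ 81.0 μm.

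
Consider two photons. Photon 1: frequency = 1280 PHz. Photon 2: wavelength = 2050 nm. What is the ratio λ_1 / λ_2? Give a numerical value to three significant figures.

λ_1 = 2.342e-10 m (from frequency = 1280 PHz, via λ = c/f).
λ_2 = 2.050e-6 m (from wavelength = 2050 nm, via λ given directly).
Ratio = 2.342e-10 / 2.050e-6 = 1.14e-4.

1.14e-4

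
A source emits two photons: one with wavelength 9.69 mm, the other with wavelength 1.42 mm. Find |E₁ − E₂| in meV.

0.745 meV

Using E = hc/λ: E₁ = 2.050 × 10^-23 J, E₂ = 1.399 × 10^-22 J.
|ΔE| = |2.050 × 10^-23 − 1.399 × 10^-22| = 1.19 × 10^-22 J = 0.745 meV.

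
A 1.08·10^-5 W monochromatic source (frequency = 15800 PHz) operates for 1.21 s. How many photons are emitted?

Total energy: E_total = P·t = 1.08·10^-5 × 1.21 = 1.307·10^-5 J.
Per-photon energy: E = 1.047·10^-14 J.
N = E_total / E_photon = 1.25·10^9.

1.25·10^9 photons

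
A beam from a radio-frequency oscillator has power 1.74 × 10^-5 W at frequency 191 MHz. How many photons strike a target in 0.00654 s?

Total energy: E_total = P·t = 1.74 × 10^-5 × 0.00654 = 1.138 × 10^-7 J.
Per-photon energy: E = 1.266 × 10^-25 J.
N = E_total / E_photon = 8.99 × 10^17.

8.99 × 10^17 photons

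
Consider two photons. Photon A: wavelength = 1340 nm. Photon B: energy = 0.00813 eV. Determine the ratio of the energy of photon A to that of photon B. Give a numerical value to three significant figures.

E_A = 1.482e-19 J (from wavelength = 1340 nm, via E = hc/λ).
E_B = 1.303e-21 J (from energy = 0.00813 eV, via E given directly).
Ratio = 1.482e-19 / 1.303e-21 = 114.

114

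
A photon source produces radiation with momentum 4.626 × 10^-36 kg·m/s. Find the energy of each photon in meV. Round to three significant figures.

Apply E = pc: E = 1.387 × 10^-27 J.
Converting to meV: E = 8.656 × 10^-6 meV ≈ 8.66 × 10^-6 meV.

8.66 × 10^-6 meV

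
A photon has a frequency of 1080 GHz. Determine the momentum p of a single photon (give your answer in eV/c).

Take h = 6.62607015e-34 J·s, c = 2.99792458e8 m/s, 1 eV = 1.602176634e-19 J.
First convert: f = 1080 GHz = 1.08e12 Hz.
For a photon p = hf/c, so p = 2.387e-30 kg·m/s.
Converting to eV/c: p = 0.004467 eV/c ≈ 4.47e-3 eV/c.

4.47e-3 eV/c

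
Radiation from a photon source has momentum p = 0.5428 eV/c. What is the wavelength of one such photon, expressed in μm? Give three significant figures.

2.28 μm

In SI units: p = 0.5428 eV/c = 2.9009 × 10^-28 kg·m/s.
Since λ = h/p for a photon, λ = 2.284 × 10^-6 m.
Converting to μm: λ = 2.284 μm ≈ 2.28 μm.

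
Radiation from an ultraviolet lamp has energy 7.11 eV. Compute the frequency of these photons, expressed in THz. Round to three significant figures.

Take h = 6.62607015e-34 J·s, 1 eV = 1.602176634e-19 J.
Convert to SI: E = 7.11 eV = 1.1391e-18 J.
Apply f = E/h: f = 1.719e15 Hz.
Converting to THz: f = 1719 THz ≈ 1720 THz.

1720 THz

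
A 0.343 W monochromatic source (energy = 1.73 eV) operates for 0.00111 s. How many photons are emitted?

Total energy: E_total = P·t = 0.343 × 0.00111 = 3.807 × 10^-4 J.
Per-photon energy: E = 2.772 × 10^-19 J.
N = E_total / E_photon = 1.37 × 10^15.

1.37 × 10^15 photons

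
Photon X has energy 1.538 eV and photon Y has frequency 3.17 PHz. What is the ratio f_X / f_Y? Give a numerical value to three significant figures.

f_X = 3.719e14 Hz (from energy = 1.538 eV, via f = E/h).
f_Y = 3.170e15 Hz (from frequency = 3.17 PHz, via f given directly).
Ratio = 3.719e14 / 3.170e15 = 0.117.

0.117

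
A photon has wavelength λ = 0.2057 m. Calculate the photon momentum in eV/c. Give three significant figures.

6.03e-6 eV/c

For a photon p = h/λ, so p = 3.221e-33 kg·m/s.
Converting to eV/c: p = 6.027e-6 eV/c ≈ 6.03e-6 eV/c.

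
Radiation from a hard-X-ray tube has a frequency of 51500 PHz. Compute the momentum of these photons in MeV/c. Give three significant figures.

Convert to SI: f = 51500 PHz = 5.15 × 10^19 Hz.
For a photon p = hf/c, so p = 1.138 × 10^-22 kg·m/s.
Converting to MeV/c: p = 0.2130 MeV/c ≈ 0.213 MeV/c.

0.213 MeV/c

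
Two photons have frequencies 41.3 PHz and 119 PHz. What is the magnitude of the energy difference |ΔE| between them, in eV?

Using E = hf: E₁ = 2.737e-17 J, E₂ = 7.885e-17 J.
|ΔE| = |2.737e-17 − 7.885e-17| = 5.15e-17 J = 321 eV.

321 eV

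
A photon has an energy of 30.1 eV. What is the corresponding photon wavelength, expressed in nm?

41.2 nm

In SI units: E = 30.1 eV = 4.8226e-18 J.
The photon relation is λ = hc/E, giving λ = 4.119e-8 m.
Converting to nm: λ = 41.19 nm ≈ 41.2 nm.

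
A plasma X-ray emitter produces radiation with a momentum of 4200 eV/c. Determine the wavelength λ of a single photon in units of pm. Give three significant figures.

Convert to SI: p = 4200 eV/c = 2.2446e-24 kg·m/s.
For a photon λ = h/p, so λ = 2.952e-10 m.
Converting to pm: λ = 295.2 pm ≈ 295 pm.

295 pm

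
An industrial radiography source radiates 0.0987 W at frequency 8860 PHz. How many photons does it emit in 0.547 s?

9.20e12 photons

Total energy: E_total = P·t = 0.0987 × 0.547 = 0.05399 J.
Per-photon energy: E = 5.871e-15 J.
N = E_total / E_photon = 9.20e12.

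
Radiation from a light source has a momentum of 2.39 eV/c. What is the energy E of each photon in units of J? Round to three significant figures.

3.83e-19 J

Use c = 2.99792458e8 m/s, 1 eV = 1.602176634e-19 J.
First convert: p = 2.39 eV/c = 1.2773e-27 kg·m/s.
The photon relation is E = pc, giving E = 3.829e-19 J.
So E ≈ 3.83e-19 J.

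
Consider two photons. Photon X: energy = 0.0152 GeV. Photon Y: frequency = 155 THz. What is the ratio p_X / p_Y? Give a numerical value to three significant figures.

p_X = 8.123e-21 kg·m/s (from energy = 0.0152 GeV, via p = E/c).
p_Y = 3.426e-28 kg·m/s (from frequency = 155 THz, via p = hf/c).
Ratio = 8.123e-21 / 3.426e-28 = 2.37e7.

2.37e7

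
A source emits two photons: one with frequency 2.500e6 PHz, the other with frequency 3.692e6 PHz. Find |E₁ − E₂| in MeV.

Using E = hf: E₁ = 1.6565e-12 J, E₂ = 2.4463e-12 J.
|ΔE| = |1.6565e-12 − 2.4463e-12| = 7.90e-13 J = 4.93 MeV.

4.93 MeV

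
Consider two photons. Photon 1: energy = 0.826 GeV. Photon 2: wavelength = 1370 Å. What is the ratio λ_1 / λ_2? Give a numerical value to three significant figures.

λ_1 = 1.501 × 10^-15 m (from energy = 0.826 GeV, via λ = hc/E).
λ_2 = 1.370 × 10^-7 m (from wavelength = 1370 Å, via λ given directly).
Ratio = 1.501 × 10^-15 / 1.370 × 10^-7 = 1.10 × 10^-8.

1.10 × 10^-8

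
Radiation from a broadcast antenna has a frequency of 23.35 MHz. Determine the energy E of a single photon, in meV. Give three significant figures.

Take h = 6.62607015 × 10^-34 J·s, 1 eV = 1.602176634 × 10^-19 J.
Convert to SI: f = 23.35 MHz = 2.335 × 10^7 Hz.
Apply E = hf: E = 1.547 × 10^-26 J.
Converting to meV: E = 9.657 × 10^-5 meV ≈ 9.66 × 10^-5 meV.

9.66 × 10^-5 meV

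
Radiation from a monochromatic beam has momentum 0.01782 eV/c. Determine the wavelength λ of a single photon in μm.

69.6 μm

Convert to SI: p = 0.01782 eV/c = 9.5235 × 10^-30 kg·m/s.
Since λ = h/p for a photon, λ = 6.958 × 10^-5 m.
Converting to μm: λ = 69.58 μm ≈ 69.6 μm.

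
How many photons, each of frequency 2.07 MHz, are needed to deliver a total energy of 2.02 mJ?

Per-photon energy: E = 1.372e-27 J (from frequency = 2.07 MHz).
N = E_total / E_photon = 0.00202 J / 1.372e-27 J = 1.47e24.

1.47e24 photons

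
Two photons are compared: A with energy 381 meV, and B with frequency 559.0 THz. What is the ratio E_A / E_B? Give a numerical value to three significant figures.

E_A = 6.104 × 10^-20 J (from energy = 381 meV, via E given directly).
E_B = 3.704 × 10^-19 J (from frequency = 559.0 THz, via E = hf).
Ratio = 6.104 × 10^-20 / 3.704 × 10^-19 = 0.165.

0.165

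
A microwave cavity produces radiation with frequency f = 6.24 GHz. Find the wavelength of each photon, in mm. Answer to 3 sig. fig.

First convert: f = 6.24 GHz = 6.24 × 10^9 Hz.
The photon relation is λ = c/f, giving λ = 0.04804 m.
Converting to mm: λ = 48.04 mm ≈ 48.0 mm.

48.0 mm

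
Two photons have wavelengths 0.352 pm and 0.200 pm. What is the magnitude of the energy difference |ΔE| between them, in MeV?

Using E = hc/λ: E₁ = 5.643e-13 J, E₂ = 9.932e-13 J.
|ΔE| = |5.643e-13 − 9.932e-13| = 4.29e-13 J = 2.68 MeV.

2.68 MeV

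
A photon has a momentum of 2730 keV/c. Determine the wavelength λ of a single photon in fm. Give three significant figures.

Use h = 6.62607015 × 10^-34 J·s, c = 2.99792458 × 10^8 m/s, 1 eV = 1.602176634 × 10^-19 J.
Convert to SI: p = 2730 keV/c = 1.4590 × 10^-21 kg·m/s.
Since λ = h/p for a photon, λ = 4.542 × 10^-13 m.
Converting to fm: λ = 454.2 fm ≈ 454 fm.

454 fm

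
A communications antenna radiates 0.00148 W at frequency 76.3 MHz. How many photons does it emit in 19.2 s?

5.62 × 10^23 photons

Total energy: E_total = P·t = 0.00148 × 19.2 = 0.02842 J.
Per-photon energy: E = 5.056 × 10^-26 J.
N = E_total / E_photon = 5.62 × 10^23.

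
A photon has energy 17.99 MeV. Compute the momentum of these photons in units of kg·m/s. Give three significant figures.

9.61e-21 kg·m/s

Use c = 2.99792458e8 m/s, 1 eV = 1.602176634e-19 J.
In SI units: E = 17.99 MeV = 2.8823e-12 J.
Apply p = E/c: p = 9.614e-21 kg·m/s.
So p ≈ 9.61e-21 kg·m/s.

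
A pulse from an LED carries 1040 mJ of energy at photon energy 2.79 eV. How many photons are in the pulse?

Per-photon energy: E = 4.470e-19 J (from energy = 2.79 eV).
N = E_total / E_photon = 1.04 J / 4.470e-19 J = 2.33e18.

2.33e18 photons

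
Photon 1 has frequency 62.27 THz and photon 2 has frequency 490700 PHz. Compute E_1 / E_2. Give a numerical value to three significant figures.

1.27·10^-7

E_1 = 4.126·10^-20 J (from frequency = 62.27 THz, via E = hf).
E_2 = 3.251·10^-13 J (from frequency = 490700 PHz, via E = hf).
Ratio = 4.126·10^-20 / 3.251·10^-13 = 1.27·10^-7.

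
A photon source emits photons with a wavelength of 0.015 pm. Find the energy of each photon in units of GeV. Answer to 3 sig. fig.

First convert: λ = 0.015 pm = 1.5 × 10^-14 m.
For a photon E = hc/λ, so E = 1.324 × 10^-11 J.
Converting to GeV: E = 0.08266 GeV ≈ 0.0827 GeV.

0.0827 GeV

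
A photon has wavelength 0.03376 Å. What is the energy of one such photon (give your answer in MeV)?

0.367 MeV

Use h = 6.62607015 × 10^-34 J·s, c = 2.99792458 × 10^8 m/s, 1 eV = 1.602176634 × 10^-19 J.
Convert to SI: λ = 0.03376 Å = 3.376 × 10^-12 m.
The photon relation is E = hc/λ, giving E = 5.884 × 10^-14 J.
Converting to MeV: E = 0.3673 MeV ≈ 0.367 MeV.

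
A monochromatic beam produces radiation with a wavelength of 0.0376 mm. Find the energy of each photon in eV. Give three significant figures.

(h = 6.62607015 × 10^-34 J·s, c = 2.99792458 × 10^8 m/s, 1 eV = 1.602176634 × 10^-19 J.)
First convert: λ = 0.0376 mm = 3.76 × 10^-5 m.
For a photon E = hc/λ, so E = 5.283 × 10^-21 J.
Converting to eV: E = 0.03297 eV ≈ 0.0330 eV.

0.0330 eV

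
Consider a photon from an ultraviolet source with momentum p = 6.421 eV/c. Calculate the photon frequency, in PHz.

(h = 6.62607015 × 10^-34 J·s, c = 2.99792458 × 10^8 m/s, 1 eV = 1.602176634 × 10^-19 J.)
Convert to SI: p = 6.421 eV/c = 3.4316 × 10^-27 kg·m/s.
Apply f = pc/h: f = 1.553 × 10^15 Hz.
Converting to PHz: f = 1.553 PHz ≈ 1.55 PHz.

1.55 PHz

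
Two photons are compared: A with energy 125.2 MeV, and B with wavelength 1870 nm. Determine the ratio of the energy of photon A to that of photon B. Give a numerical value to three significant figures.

E_A = 2.006e-11 J (from energy = 125.2 MeV, via E given directly).
E_B = 1.062e-19 J (from wavelength = 1870 nm, via E = hc/λ).
Ratio = 2.006e-11 / 1.062e-19 = 1.89e8.

1.89e8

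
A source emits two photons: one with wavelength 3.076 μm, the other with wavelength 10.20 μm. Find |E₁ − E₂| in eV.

0.282 eV

Using E = hc/λ: E₁ = 6.4579 × 10^-20 J, E₂ = 1.9475 × 10^-20 J.
|ΔE| = |6.4579 × 10^-20 − 1.9475 × 10^-20| = 4.51 × 10^-20 J = 0.282 eV.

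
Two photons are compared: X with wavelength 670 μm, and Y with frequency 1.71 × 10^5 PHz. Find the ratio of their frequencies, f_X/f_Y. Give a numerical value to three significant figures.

2.62 × 10^-9

f_X = 4.475 × 10^11 Hz (from wavelength = 670 μm, via f = c/λ).
f_Y = 1.710 × 10^20 Hz (from frequency = 1.71 × 10^5 PHz, via f given directly).
Ratio = 4.475 × 10^11 / 1.710 × 10^20 = 2.62 × 10^-9.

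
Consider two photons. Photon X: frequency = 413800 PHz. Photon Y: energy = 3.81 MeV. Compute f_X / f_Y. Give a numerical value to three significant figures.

f_X = 4.138 × 10^20 Hz (from frequency = 413800 PHz, via f given directly).
f_Y = 9.213 × 10^20 Hz (from energy = 3.81 MeV, via f = E/h).
Ratio = 4.138 × 10^20 / 9.213 × 10^20 = 0.449.

0.449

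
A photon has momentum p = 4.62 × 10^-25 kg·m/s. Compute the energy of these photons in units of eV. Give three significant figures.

Use c = 2.99792458 × 10^8 m/s, 1 eV = 1.602176634 × 10^-19 J.
The photon relation is E = pc, giving E = 1.385 × 10^-16 J.
Converting to eV: E = 864.5 eV ≈ 864 eV.

864 eV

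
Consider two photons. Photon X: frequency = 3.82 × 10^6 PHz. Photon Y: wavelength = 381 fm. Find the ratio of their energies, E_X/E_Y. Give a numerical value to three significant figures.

4.85

E_X = 2.531 × 10^-12 J (from frequency = 3.82 × 10^6 PHz, via E = hf).
E_Y = 5.214 × 10^-13 J (from wavelength = 381 fm, via E = hc/λ).
Ratio = 2.531 × 10^-12 / 5.214 × 10^-13 = 4.85.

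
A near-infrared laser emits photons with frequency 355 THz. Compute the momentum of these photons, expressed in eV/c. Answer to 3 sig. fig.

1.47 eV/c

First convert: f = 355 THz = 3.55 × 10^14 Hz.
For a photon p = hf/c, so p = 7.846 × 10^-28 kg·m/s.
Converting to eV/c: p = 1.468 eV/c ≈ 1.47 eV/c.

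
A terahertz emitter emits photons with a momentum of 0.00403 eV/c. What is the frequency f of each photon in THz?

0.974 THz

Convert to SI: p = 0.00403 eV/c = 2.1537 × 10^-30 kg·m/s.
Since f = pc/h for a photon, f = 9.744 × 10^11 Hz.
Converting to THz: f = 0.9744 THz ≈ 0.974 THz.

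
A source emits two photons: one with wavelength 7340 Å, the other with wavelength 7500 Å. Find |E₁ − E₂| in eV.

Using E = hc/λ: E₁ = 2.706 × 10^-19 J, E₂ = 2.649 × 10^-19 J.
|ΔE| = |2.706 × 10^-19 − 2.649 × 10^-19| = 5.77 × 10^-21 J = 0.0360 eV.

0.0360 eV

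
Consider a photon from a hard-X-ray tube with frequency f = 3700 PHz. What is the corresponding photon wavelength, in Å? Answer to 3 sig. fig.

0.810 Å

Take c = 2.99792458·10^8 m/s.
First convert: f = 3700 PHz = 3.7·10^18 Hz.
Apply λ = c/f: λ = 8.102·10^-11 m.
Converting to Å: λ = 0.8102 Å ≈ 0.810 Å.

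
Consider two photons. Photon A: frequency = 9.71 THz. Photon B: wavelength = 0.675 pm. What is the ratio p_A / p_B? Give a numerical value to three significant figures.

p_A = 2.146 × 10^-29 kg·m/s (from frequency = 9.71 THz, via p = hf/c).
p_B = 9.816 × 10^-22 kg·m/s (from wavelength = 0.675 pm, via p = h/λ).
Ratio = 2.146 × 10^-29 / 9.816 × 10^-22 = 2.19 × 10^-8.

2.19 × 10^-8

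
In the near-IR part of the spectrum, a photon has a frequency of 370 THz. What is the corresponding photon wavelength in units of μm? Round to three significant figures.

Take c = 2.99792458e8 m/s.
Convert to SI: f = 370 THz = 3.7e14 Hz.
For a photon λ = c/f, so λ = 8.102e-7 m.
Converting to μm: λ = 0.8102 μm ≈ 0.810 μm.

0.810 μm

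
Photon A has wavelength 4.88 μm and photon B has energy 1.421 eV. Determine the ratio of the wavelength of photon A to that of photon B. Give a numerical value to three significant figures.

λ_A = 4.880e-6 m (from wavelength = 4.88 μm, via λ given directly).
λ_B = 8.725e-7 m (from energy = 1.421 eV, via λ = hc/E).
Ratio = 4.880e-6 / 8.725e-7 = 5.59.

5.59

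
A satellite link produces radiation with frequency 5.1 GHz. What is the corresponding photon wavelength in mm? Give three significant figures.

First convert: f = 5.1 GHz = 5.1 × 10^9 Hz.
Apply λ = c/f: λ = 0.05878 m.
Converting to mm: λ = 58.78 mm ≈ 58.8 mm.

58.8 mm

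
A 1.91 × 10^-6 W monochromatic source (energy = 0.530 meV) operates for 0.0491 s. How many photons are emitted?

1.10 × 10^15 photons

Total energy: E_total = P·t = 1.91 × 10^-6 × 0.0491 = 9.378 × 10^-8 J.
Per-photon energy: E = 8.492 × 10^-23 J.
N = E_total / E_photon = 1.10 × 10^15.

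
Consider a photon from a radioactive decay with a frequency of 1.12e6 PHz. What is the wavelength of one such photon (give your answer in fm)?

268 fm

Use c = 2.99792458e8 m/s.
Convert to SI: f = 1.12e6 PHz = 1.12e21 Hz.
Since λ = c/f for a photon, λ = 2.677e-13 m.
Converting to fm: λ = 267.7 fm ≈ 268 fm.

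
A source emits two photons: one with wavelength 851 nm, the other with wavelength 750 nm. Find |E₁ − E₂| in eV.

Using E = hc/λ: E₁ = 2.334 × 10^-19 J, E₂ = 2.649 × 10^-19 J.
|ΔE| = |2.334 × 10^-19 − 2.649 × 10^-19| = 3.14 × 10^-20 J = 0.196 eV.

0.196 eV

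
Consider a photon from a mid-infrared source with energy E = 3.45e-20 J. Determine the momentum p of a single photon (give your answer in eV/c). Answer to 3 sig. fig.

Use c = 2.99792458e8 m/s, 1 eV = 1.602176634e-19 J.
For a photon p = E/c, so p = 1.151e-28 kg·m/s.
Converting to eV/c: p = 0.2153 eV/c ≈ 0.215 eV/c.

0.215 eV/c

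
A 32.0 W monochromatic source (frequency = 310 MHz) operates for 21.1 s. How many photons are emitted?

3.29 × 10^27 photons

Total energy: E_total = P·t = 32.0 × 21.1 = 675.2 J.
Per-photon energy: E = 2.054 × 10^-25 J.
N = E_total / E_photon = 3.29 × 10^27.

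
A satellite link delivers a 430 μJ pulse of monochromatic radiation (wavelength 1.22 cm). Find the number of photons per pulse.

Per-photon energy: E = 1.628·10^-23 J (from wavelength = 1.22 cm).
N = E_total / E_photon = 4.30·10^-4 J / 1.628·10^-23 J = 2.64·10^19.

2.64·10^19 photons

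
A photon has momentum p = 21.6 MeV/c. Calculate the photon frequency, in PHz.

5.22e6 PHz

(h = 6.62607015e-34 J·s, c = 2.99792458e8 m/s, 1 eV = 1.602176634e-19 J.)
In SI units: p = 21.6 MeV/c = 1.1544e-20 kg·m/s.
For a photon f = pc/h, so f = 5.223e21 Hz.
Converting to PHz: f = 5.223e6 PHz ≈ 5.22e6 PHz.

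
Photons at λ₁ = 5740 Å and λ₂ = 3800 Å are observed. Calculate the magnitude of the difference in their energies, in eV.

1.10 eV

Using E = hc/λ: E₁ = 3.461e-19 J, E₂ = 5.227e-19 J.
|ΔE| = |3.461e-19 − 5.227e-19| = 1.77e-19 J = 1.10 eV.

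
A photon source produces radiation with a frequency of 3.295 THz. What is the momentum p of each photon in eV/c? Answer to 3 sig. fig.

0.0136 eV/c

Use h = 6.62607015e-34 J·s, c = 2.99792458e8 m/s, 1 eV = 1.602176634e-19 J.
First convert: f = 3.295 THz = 3.295e12 Hz.
Since p = hf/c for a photon, p = 7.283e-30 kg·m/s.
Converting to eV/c: p = 0.01363 eV/c ≈ 0.0136 eV/c.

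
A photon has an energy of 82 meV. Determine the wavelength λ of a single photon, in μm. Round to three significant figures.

15.1 μm

In SI units: E = 82 meV = 1.3138·10^-20 J.
Apply λ = hc/E: λ = 1.512·10^-5 m.
Converting to μm: λ = 15.12 μm ≈ 15.1 μm.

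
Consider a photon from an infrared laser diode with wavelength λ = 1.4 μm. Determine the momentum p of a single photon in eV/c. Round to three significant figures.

(h = 6.62607015 × 10^-34 J·s, c = 2.99792458 × 10^8 m/s, 1 eV = 1.602176634 × 10^-19 J.)
Convert to SI: λ = 1.4 μm = 1.4 × 10^-6 m.
Since p = h/λ for a photon, p = 4.733 × 10^-28 kg·m/s.
Converting to eV/c: p = 0.8856 eV/c ≈ 0.886 eV/c.

0.886 eV/c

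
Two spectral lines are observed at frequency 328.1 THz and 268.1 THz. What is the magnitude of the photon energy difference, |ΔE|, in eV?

0.248 eV

Using E = hf: E₁ = 2.1740e-19 J, E₂ = 1.7764e-19 J.
|ΔE| = |2.1740e-19 − 1.7764e-19| = 3.98e-20 J = 0.248 eV.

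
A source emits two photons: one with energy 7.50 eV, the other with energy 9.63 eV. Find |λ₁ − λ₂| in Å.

366 Å

Using λ = hc/E: λ₁ = 1.653 × 10^-7 m, λ₂ = 1.287 × 10^-7 m.
|Δλ| = |1.653 × 10^-7 − 1.287 × 10^-7| = 3.66 × 10^-8 m = 366 Å.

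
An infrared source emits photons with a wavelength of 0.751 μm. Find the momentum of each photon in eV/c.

1.65 eV/c

Convert to SI: λ = 0.751 μm = 7.51 × 10^-7 m.
The photon relation is p = h/λ, giving p = 8.823 × 10^-28 kg·m/s.
Converting to eV/c: p = 1.651 eV/c ≈ 1.65 eV/c.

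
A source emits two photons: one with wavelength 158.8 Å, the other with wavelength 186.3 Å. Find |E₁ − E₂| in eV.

11.5 eV

Using E = hc/λ: E₁ = 1.2509 × 10^-17 J, E₂ = 1.0663 × 10^-17 J.
|ΔE| = |1.2509 × 10^-17 − 1.0663 × 10^-17| = 1.85 × 10^-18 J = 11.5 eV.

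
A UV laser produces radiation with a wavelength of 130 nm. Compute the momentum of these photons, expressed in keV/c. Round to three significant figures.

9.54 × 10^-3 keV/c

In SI units: λ = 130 nm = 1.3 × 10^-7 m.
The photon relation is p = h/λ, giving p = 5.097 × 10^-27 kg·m/s.
Converting to keV/c: p = 0.009537 keV/c ≈ 9.54 × 10^-3 keV/c.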